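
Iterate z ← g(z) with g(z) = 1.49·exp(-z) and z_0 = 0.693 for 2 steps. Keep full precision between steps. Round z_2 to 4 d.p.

0.7073

z_1 = g(0.693000) = 0.745110
z_2 = g(0.745110) = 0.707277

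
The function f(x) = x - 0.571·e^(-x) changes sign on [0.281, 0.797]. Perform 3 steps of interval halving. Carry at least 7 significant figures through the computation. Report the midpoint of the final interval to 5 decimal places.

0.37775

f(0.281000) = -0.150121, f(0.797000) = 0.539662 (opposite signs)
step 1: m = 0.539000, f(m) = 0.205918 > 0 → root in [0.281000, 0.539000]
step 2: m = 0.410000, f(m) = 0.031056 > 0 → root in [0.281000, 0.410000]
step 3: m = 0.345500, f(m) = -0.058692 < 0 → root in [0.345500, 0.410000]
Midpoint of [0.345500, 0.410000] = 0.377750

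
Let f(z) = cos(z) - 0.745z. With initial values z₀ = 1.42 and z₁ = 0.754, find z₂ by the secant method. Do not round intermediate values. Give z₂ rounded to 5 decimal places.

0.85761

Secant update: z_(k+1) = z_k − f(z_k)·(z_k − z_(k-1))/(f(z_k) − f(z_(k-1))).
f(z_0) = -0.907675, f(z_1) = 0.167226
z_2 = 0.754000 - (0.167226)·(0.754000 - 1.420000)/(0.167226 - (-0.907675)) = 0.857612; f(z_2) = 0.015324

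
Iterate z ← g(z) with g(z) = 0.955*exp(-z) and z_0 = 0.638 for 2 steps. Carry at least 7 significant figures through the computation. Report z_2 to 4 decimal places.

z_1 = g(0.638000) = 0.504572
z_2 = g(0.504572) = 0.576594

0.5766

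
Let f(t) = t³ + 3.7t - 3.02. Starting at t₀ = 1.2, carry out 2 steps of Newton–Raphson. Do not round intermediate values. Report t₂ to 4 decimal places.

f'(t) = 3t² + 3.7
t_0 = 1.200000: f = 3.148000, f' = 8.020000 → t_1 = 1.200000 - (3.148000)/(8.020000) = 0.807481
t_1 = 0.807481: f = 0.494180, f' = 5.656078 → t_2 = 0.807481 - (0.494180)/(5.656078) = 0.720110

0.7201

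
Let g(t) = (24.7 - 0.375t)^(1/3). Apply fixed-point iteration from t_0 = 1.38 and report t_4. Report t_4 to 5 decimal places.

t_1 = g(1.380000) = 2.891792
t_2 = g(2.891792) = 2.869015
t_3 = g(2.869015) = 2.869361
t_4 = g(2.869361) = 2.869356

2.86936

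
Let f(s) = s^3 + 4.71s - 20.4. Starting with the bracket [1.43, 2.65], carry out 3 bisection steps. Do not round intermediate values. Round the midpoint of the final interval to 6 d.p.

f(1.430000) = -10.740493, f(2.650000) = 10.691125 (opposite signs)
step 1: m = 2.040000, f(m) = -2.301936 < 0 → root in [2.040000, 2.650000]
step 2: m = 2.345000, f(m) = 3.540164 > 0 → root in [2.040000, 2.345000]
step 3: m = 2.192500, f(m) = 0.466146 > 0 → root in [2.040000, 2.192500]
Midpoint of [2.040000, 2.192500] = 2.116250

2.116250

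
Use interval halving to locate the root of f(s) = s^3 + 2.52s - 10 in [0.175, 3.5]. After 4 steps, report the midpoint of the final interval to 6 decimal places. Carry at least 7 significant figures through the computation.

f(0.175000) = -9.553641, f(3.500000) = 41.695000 (opposite signs)
step 1: m = 1.837500, f(m) = 0.834646 > 0 → root in [0.175000, 1.837500]
step 2: m = 1.006250, f(m) = -6.445383 < 0 → root in [1.006250, 1.837500]
step 3: m = 1.421875, f(m) = -3.542230 < 0 → root in [1.421875, 1.837500]
step 4: m = 1.629687, f(m) = -1.564931 < 0 → root in [1.629687, 1.837500]
Midpoint of [1.629687, 1.837500] = 1.733594

1.733594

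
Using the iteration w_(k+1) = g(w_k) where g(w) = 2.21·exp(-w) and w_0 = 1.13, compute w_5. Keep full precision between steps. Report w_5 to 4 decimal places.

0.7771

w_1 = g(1.130000) = 0.713903
w_2 = g(0.713903) = 1.082301
w_3 = g(1.082301) = 0.748781
w_4 = g(0.748781) = 1.045203
w_5 = g(1.045203) = 0.777081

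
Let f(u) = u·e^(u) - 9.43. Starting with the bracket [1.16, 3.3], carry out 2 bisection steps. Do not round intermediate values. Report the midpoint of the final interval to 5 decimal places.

1.96250

f(1.160000) = -5.729677, f(3.300000) = 80.041708 (opposite signs)
step 1: m = 2.230000, f(m) = 11.308701 > 0 → root in [1.160000, 2.230000]
step 2: m = 1.695000, f(m) = -0.197935 < 0 → root in [1.695000, 2.230000]
Midpoint of [1.695000, 2.230000] = 1.962500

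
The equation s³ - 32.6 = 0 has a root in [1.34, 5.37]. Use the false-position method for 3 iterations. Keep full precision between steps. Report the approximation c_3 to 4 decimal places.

2.9276

False-position update: c = (a·f(b) − b·f(a))/(f(b) − f(a)); replace the endpoint whose sign matches f(c).
f(1.340000) = -30.193896, f(5.370000) = 122.254153
step 1: c = 2.138183, f(c) = -22.824602 < 0 → new bracket [2.138183, 5.370000]
step 2: c = 2.646630, f(c) = -14.061276 < 0 → new bracket [2.646630, 5.370000]
step 3: c = 2.927553, f(c) = -7.509220 < 0 → new bracket [2.927553, 5.370000]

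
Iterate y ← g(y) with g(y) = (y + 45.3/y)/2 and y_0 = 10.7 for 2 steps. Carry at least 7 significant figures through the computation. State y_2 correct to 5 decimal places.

6.76683

y_1 = g(10.700000) = 7.466822
y_2 = g(7.466822) = 6.766830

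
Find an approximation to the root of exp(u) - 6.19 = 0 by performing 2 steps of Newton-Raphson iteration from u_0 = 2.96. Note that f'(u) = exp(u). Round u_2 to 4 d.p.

u_0 = 2.960000: f = 13.107972, f' = 19.297972 → u_1 = 2.960000 - (13.107972)/(19.297972) = 2.280759
u_1 = 2.280759: f = 3.594105, f' = 9.784105 → u_2 = 2.280759 - (3.594105)/(9.784105) = 1.913418

1.9134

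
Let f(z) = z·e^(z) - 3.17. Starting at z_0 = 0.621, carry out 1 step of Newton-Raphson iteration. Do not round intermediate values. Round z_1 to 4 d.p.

f'(z) = (z + 1)·e^(z)
z_0 = 0.621000: f = -2.014451, f' = 3.016337 → z_1 = 0.621000 - (-2.014451)/(3.016337) = 1.288847

1.2888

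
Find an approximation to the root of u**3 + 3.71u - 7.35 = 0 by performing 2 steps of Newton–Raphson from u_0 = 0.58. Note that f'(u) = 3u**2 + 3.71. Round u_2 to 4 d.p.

u_0 = 0.580000: f = -5.003088, f' = 4.719200 → u_1 = 0.580000 - (-5.003088)/(4.719200) = 1.640156
u_1 = 1.640156: f = 3.147181, f' = 11.780335 → u_2 = 1.640156 - (3.147181)/(11.780335) = 1.373000

1.3730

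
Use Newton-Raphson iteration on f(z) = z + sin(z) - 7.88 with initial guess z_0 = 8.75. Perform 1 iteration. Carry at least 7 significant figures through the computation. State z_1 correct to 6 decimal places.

1.929582

Newton update: z ← z − f(z)/f'(z).
f'(z) = 1 + cos(z)
z_0 = 8.750000: f = 1.494724, f' = 0.219154 → z_1 = 8.750000 - (1.494724)/(0.219154) = 1.929582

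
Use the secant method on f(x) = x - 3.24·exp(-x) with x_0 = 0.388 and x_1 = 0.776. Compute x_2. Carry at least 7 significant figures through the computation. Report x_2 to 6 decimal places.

1.029449

f(x_0) = -1.810056, f(x_1) = -0.715188
x_2 = 0.776000 - (-0.715188)·(0.776000 - 0.388000)/(-0.715188 - (-1.810056)) = 1.029449; f(x_2) = -0.127891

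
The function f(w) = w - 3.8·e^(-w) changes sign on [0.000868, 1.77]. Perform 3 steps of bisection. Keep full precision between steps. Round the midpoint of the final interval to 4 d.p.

f(0.000868) = -3.795835, f(1.770000) = 1.122735 (opposite signs)
step 1: m = 0.885434, f(m) = -0.682199 < 0 → root in [0.885434, 1.770000]
step 2: m = 1.327717, f(m) = 0.320406 > 0 → root in [0.885434, 1.327717]
step 3: m = 1.106575, f(m) = -0.150044 < 0 → root in [1.106575, 1.327717]
Midpoint of [1.106575, 1.327717] = 1.217146

1.2171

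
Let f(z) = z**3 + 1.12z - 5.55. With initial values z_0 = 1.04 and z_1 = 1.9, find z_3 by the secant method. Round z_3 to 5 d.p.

1.54306

f(z_0) = -3.260336, f(z_1) = 3.437000
z_2 = 1.900000 - (3.437000)·(1.900000 - 1.040000)/(3.437000 - (-3.260336)) = 1.458657; f(z_2) = -0.812746
z_3 = 1.458657 - (-0.812746)·(1.458657 - 1.900000)/(-0.812746 - (3.437000)) = 1.543062; f(z_3) = -0.147676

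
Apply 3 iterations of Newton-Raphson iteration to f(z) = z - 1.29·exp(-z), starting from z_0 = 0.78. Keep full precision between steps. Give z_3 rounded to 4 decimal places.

f'(z) = 1 + 1.29·exp(-z)
z_0 = 0.780000: f = 0.188656, f' = 1.591344 → z_1 = 0.780000 - (0.188656)/(1.591344) = 0.661448
z_1 = 0.661448: f = -0.004325, f' = 1.665773 → z_2 = 0.661448 - (-0.004325)/(1.665773) = 0.664045
z_2 = 0.664045: f = -0.000002, f' = 1.664047 → z_3 = 0.664045 - (-0.000002)/(1.664047) = 0.664046

0.6640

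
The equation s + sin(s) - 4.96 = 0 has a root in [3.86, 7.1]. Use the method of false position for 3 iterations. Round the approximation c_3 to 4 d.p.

5.5898

f(3.860000) = -1.758186, f(7.100000) = 2.868969
step 1: c = 5.091107, f(c) = -0.798032 < 0 → new bracket [5.091107, 7.100000]
step 2: c = 5.528293, f(c) = -0.116917 < 0 → new bracket [5.528293, 7.100000]
step 3: c = 5.589836, f(c) = -0.009281 < 0 → new bracket [5.589836, 7.100000]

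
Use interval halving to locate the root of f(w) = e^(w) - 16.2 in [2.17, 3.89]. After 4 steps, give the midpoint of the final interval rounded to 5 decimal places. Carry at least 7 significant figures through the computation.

f(2.170000) = -7.441716, f(3.890000) = 32.710887 (opposite signs)
step 1: m = 3.030000, f(m) = 4.497233 > 0 → root in [2.170000, 3.030000]
step 2: m = 2.600000, f(m) = -2.736262 < 0 → root in [2.600000, 3.030000]
step 3: m = 2.815000, f(m) = 0.493176 > 0 → root in [2.600000, 2.815000]
step 4: m = 2.707500, f(m) = -1.208251 < 0 → root in [2.707500, 2.815000]
Midpoint of [2.707500, 2.815000] = 2.761250

2.76125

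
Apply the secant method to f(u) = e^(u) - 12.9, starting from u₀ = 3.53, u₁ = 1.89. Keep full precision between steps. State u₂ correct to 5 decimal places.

2.26449

f(u_0) = 21.223968, f(u_1) = -6.280631
u_2 = 1.890000 - (-6.280631)·(1.890000 - 3.530000)/(-6.280631 - (21.223968)) = 2.264491; f(u_2) = -3.273773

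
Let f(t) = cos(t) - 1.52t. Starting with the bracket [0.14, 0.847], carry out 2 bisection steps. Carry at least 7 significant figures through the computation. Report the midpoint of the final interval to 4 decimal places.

f(0.140000) = 0.777416, f(0.847000) = -0.625206 (opposite signs)
step 1: m = 0.493500, f(m) = 0.130560 > 0 → root in [0.493500, 0.847000]
step 2: m = 0.670250, f(m) = -0.235114 < 0 → root in [0.493500, 0.670250]
Midpoint of [0.493500, 0.670250] = 0.581875

0.5819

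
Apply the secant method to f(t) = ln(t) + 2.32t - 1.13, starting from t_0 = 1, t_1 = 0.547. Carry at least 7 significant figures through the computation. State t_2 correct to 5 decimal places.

f(t_0) = 1.190000, f(t_1) = -0.464266
t_2 = 0.547000 - (-0.464266)·(0.547000 - 1.000000)/(-0.464266 - (1.190000)) = 0.674134; f(t_2) = 0.039663

0.67413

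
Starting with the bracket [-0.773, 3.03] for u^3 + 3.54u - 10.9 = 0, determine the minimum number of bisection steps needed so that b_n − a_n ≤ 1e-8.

Initial width b − a = 3.03 − -0.773 = 3.803000.
After n steps the width is (b−a)/2^n; need (b−a)/2^n ≤ 1e-8.
So n ≥ log₂(3.803000/1e-8) = log₂(380300000.0000) ≈ 28.5026.
Hence n = 29.

29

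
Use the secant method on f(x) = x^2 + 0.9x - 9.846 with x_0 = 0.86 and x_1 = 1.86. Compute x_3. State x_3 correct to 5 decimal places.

f(x_0) = -8.332400, f(x_1) = -4.712400
x_2 = 1.860000 - (-4.712400)·(1.860000 - 0.860000)/(-4.712400 - (-8.332400)) = 3.161768; f(x_2) = 2.996368
x_3 = 3.161768 - (2.996368)·(3.161768 - 1.860000)/(2.996368 - (-4.712400)) = 2.655776; f(x_3) = -0.402656

2.65578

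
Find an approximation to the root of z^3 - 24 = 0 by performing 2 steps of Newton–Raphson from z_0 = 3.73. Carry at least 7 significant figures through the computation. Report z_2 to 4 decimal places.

2.8946

Newton update: z ← z − f(z)/f'(z).
f'(z) = 3z^2
z_0 = 3.730000: f = 27.895117, f' = 41.738700 → z_1 = 3.730000 - (27.895117)/(41.738700) = 3.061673
z_1 = 3.061673: f = 4.699626, f' = 28.121517 → z_2 = 3.061673 - (4.699626)/(28.121517) = 2.894554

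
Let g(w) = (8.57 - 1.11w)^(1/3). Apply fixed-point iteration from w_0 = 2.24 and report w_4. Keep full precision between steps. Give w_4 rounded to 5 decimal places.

1.86617

w_1 = g(2.240000) = 1.825521
w_2 = g(1.825521) = 1.870426
w_3 = g(1.870426) = 1.865665
w_4 = g(1.865665) = 1.866171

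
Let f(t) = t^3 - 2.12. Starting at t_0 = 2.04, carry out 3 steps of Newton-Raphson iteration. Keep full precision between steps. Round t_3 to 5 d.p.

1.28567

f'(t) = 3t^2
t_0 = 2.040000: f = 6.369664, f' = 12.484800 → t_1 = 2.040000 - (6.369664)/(12.484800) = 1.529806
t_1 = 1.529806: f = 1.460218, f' = 7.020924 → t_2 = 1.529806 - (1.460218)/(7.020924) = 1.321826
t_2 = 1.321826: f = 0.189524, f' = 5.241668 → t_3 = 1.321826 - (0.189524)/(5.241668) = 1.285668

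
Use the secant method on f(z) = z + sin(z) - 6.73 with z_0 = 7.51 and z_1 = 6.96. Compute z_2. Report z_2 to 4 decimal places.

Secant update: z_(k+1) = z_k − f(z_k)·(z_k − z_(k-1))/(f(z_k) − f(z_(k-1))).
f(z_0) = 1.721419, f(z_1) = 0.856313
z_2 = 6.960000 - (0.856313)·(6.960000 - 7.510000)/(0.856313 - (1.721419)) = 6.415590; f(z_2) = -0.182391

6.4156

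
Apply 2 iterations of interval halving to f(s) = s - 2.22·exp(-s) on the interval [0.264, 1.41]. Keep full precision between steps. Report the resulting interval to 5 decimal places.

[0.83700, 1.12350]

f(0.264000) = -1.440901, f(1.410000) = 0.868002 (opposite signs)
step 1: m = 0.837000, f(m) = -0.124277 < 0 → root in [0.837000, 1.410000]
step 2: m = 1.123500, f(m) = 0.401690 > 0 → root in [0.837000, 1.123500]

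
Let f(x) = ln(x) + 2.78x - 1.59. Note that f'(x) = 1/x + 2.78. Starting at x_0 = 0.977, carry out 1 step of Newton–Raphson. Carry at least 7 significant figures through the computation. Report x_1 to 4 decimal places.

Newton update: x ← x − f(x)/f'(x).
x_0 = 0.977000: f = 1.102791, f' = 3.803541 → x_1 = 0.977000 - (1.102791)/(3.803541) = 0.687062

0.6871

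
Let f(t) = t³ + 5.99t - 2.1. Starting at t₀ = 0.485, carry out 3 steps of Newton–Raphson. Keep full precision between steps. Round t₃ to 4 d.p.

Newton update: t ← t − f(t)/f'(t).
f'(t) = 3t² + 5.99
t_0 = 0.485000: f = 0.919234, f' = 6.695675 → t_1 = 0.485000 - (0.919234)/(6.695675) = 0.347712
t_1 = 0.347712: f = 0.024836, f' = 6.352711 → t_2 = 0.347712 - (0.024836)/(6.352711) = 0.343803
t_2 = 0.343803: f = 0.000016, f' = 6.344601 → t_3 = 0.343803 - (0.000016)/(6.344601) = 0.343800

0.3438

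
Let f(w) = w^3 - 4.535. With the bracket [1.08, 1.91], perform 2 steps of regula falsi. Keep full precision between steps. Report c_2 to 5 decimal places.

f(1.080000) = -3.275288, f(1.910000) = 2.432871
step 1: c = 1.556246, f(c) = -0.765924 < 0 → new bracket [1.556246, 1.910000]
step 2: c = 1.640949, f(c) = -0.116390 < 0 → new bracket [1.640949, 1.910000]

1.64095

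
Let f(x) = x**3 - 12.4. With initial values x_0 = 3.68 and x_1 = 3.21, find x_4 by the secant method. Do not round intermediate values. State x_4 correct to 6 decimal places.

2.325536

Secant update: x_(k+1) = x_k − f(x_k)·(x_k − x_(k-1))/(f(x_k) − f(x_(k-1))).
f(x_0) = 37.436032, f(x_1) = 20.676161
x_2 = 3.210000 - (20.676161)·(3.210000 - 3.680000)/(20.676161 - (37.436032)) = 2.630175; f(x_2) = 5.795074
x_3 = 2.630175 - (5.795074)·(2.630175 - 3.210000)/(5.795074 - (20.676161)) = 2.404376; f(x_3) = 1.499757
x_4 = 2.404376 - (1.499757)·(2.404376 - 2.630175)/(1.499757 - (5.795074)) = 2.325536; f(x_4) = 0.176773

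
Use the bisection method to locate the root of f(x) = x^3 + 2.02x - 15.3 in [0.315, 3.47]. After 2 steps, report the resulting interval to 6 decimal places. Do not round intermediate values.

f(0.315000) = -14.632444, f(3.470000) = 33.491323 (opposite signs)
step 1: m = 1.892500, f(m) = -4.699055 < 0 → root in [1.892500, 3.470000]
step 2: m = 2.681250, f(m) = 9.391904 > 0 → root in [1.892500, 2.681250]

[1.892500, 2.681250]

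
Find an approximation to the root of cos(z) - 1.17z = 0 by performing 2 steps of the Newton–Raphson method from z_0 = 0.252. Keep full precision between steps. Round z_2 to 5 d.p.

f'(z) = -sin(z) - 1.17
z_0 = 0.252000: f = 0.673576, f' = -1.419341 → z_1 = 0.252000 - (0.673576)/(-1.419341) = 0.726569
z_1 = 0.726569: f = -0.102628, f' = -1.834309 → z_2 = 0.726569 - (-0.102628)/(-1.834309) = 0.670620

0.67062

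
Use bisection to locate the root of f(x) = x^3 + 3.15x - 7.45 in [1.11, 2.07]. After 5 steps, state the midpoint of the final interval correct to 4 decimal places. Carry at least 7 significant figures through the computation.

f(1.110000) = -2.585869, f(2.070000) = 7.940243 (opposite signs)
step 1: m = 1.590000, f(m) = 1.578179 > 0 → root in [1.110000, 1.590000]
step 2: m = 1.350000, f(m) = -0.737125 < 0 → root in [1.350000, 1.590000]
step 3: m = 1.470000, f(m) = 0.357023 > 0 → root in [1.350000, 1.470000]
step 4: m = 1.410000, f(m) = -0.205279 < 0 → root in [1.410000, 1.470000]
step 5: m = 1.440000, f(m) = 0.071984 > 0 → root in [1.410000, 1.440000]
Midpoint of [1.410000, 1.440000] = 1.425000

1.4250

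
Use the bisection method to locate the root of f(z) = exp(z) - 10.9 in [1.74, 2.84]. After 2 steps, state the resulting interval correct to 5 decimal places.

f(1.740000) = -5.202657, f(2.840000) = 6.215766 (opposite signs)
step 1: m = 2.290000, f(m) = -1.025062 < 0 → root in [2.290000, 2.840000]
step 2: m = 2.565000, f(m) = 2.100658 > 0 → root in [2.290000, 2.565000]

[2.29000, 2.56500]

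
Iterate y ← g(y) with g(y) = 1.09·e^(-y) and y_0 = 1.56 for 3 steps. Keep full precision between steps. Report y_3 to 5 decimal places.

0.45809

y_1 = g(1.560000) = 0.229048
y_2 = g(0.229048) = 0.866866
y_3 = g(0.866866) = 0.458090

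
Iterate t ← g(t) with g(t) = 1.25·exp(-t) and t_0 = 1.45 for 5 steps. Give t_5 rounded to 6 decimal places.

0.582122

t_1 = g(1.450000) = 0.293213
t_2 = g(0.293213) = 0.932329
t_3 = g(0.932329) = 0.492045
t_4 = g(0.492045) = 0.764219
t_5 = g(0.764219) = 0.582122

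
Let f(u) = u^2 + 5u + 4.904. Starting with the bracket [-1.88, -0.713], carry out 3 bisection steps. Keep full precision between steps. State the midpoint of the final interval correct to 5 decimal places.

f(-1.880000) = -0.961600, f(-0.713000) = 1.847369 (opposite signs)
step 1: m = -1.296500, f(m) = 0.102412 > 0 → root in [-1.880000, -1.296500]
step 2: m = -1.588250, f(m) = -0.514712 < 0 → root in [-1.588250, -1.296500]
step 3: m = -1.442375, f(m) = -0.227429 < 0 → root in [-1.442375, -1.296500]
Midpoint of [-1.442375, -1.296500] = -1.369438

-1.36944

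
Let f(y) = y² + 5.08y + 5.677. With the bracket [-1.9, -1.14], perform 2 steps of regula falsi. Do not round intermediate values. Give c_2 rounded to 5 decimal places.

False-position update: c = (a·f(b) − b·f(a))/(f(b) − f(a)); replace the endpoint whose sign matches f(c).
f(-1.900000) = -0.365000, f(-1.140000) = 1.185400
step 1: c = -1.721078, f(c) = -0.103967 < 0 → new bracket [-1.721078, -1.140000]
step 2: c = -1.674223, f(c) = -0.025031 < 0 → new bracket [-1.674223, -1.140000]

-1.67422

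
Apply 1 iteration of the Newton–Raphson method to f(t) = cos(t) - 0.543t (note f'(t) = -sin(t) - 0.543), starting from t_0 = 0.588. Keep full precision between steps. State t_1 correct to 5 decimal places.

t_0 = 0.588000: f = 0.512768, f' = -1.097698 → t_1 = 0.588000 - (0.512768)/(-1.097698) = 1.055130

1.05513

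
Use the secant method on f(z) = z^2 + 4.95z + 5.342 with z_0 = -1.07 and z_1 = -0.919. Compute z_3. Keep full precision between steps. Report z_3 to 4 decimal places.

-1.5589

f(z_0) = 1.190400, f(z_1) = 1.637511
z_2 = -0.919000 - (1.637511)·(-0.919000 - -1.070000)/(1.637511 - (1.190400)) = -1.472026; f(z_2) = 0.222331
z_3 = -1.472026 - (0.222331)·(-1.472026 - -0.919000)/(0.222331 - (1.637511)) = -1.558909; f(z_3) = 0.055597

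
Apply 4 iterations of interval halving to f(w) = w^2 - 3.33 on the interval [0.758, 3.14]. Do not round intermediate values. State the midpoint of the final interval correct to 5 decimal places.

1.87456

f(0.758000) = -2.755436, f(3.140000) = 6.529600 (opposite signs)
step 1: m = 1.949000, f(m) = 0.468601 > 0 → root in [0.758000, 1.949000]
step 2: m = 1.353500, f(m) = -1.498038 < 0 → root in [1.353500, 1.949000]
step 3: m = 1.651250, f(m) = -0.603373 < 0 → root in [1.651250, 1.949000]
step 4: m = 1.800125, f(m) = -0.089550 < 0 → root in [1.800125, 1.949000]
Midpoint of [1.800125, 1.949000] = 1.874563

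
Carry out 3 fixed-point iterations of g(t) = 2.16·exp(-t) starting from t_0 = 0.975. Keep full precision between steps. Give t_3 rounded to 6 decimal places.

t_1 = g(0.975000) = 0.814735
t_2 = g(0.814735) = 0.956354
t_3 = g(0.956354) = 0.830070

0.830070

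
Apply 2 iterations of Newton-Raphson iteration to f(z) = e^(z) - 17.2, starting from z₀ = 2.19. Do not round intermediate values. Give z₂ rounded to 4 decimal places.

2.8783

f'(z) = e^(z)
z_0 = 2.190000: f = -8.264787, f' = 8.935213 → z_1 = 2.190000 - (-8.264787)/(8.935213) = 3.114968
z_1 = 3.114968: f = 5.332711, f' = 22.532711 → z_2 = 3.114968 - (5.332711)/(22.532711) = 2.878303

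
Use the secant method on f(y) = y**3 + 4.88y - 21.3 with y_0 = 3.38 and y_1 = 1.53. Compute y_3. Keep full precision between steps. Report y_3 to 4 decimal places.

2.2590

f(y_0) = 33.808872, f(y_1) = -10.252023
y_2 = 1.530000 - (-10.252023)·(1.530000 - 3.380000)/(-10.252023 - (33.808872)) = 1.960455; f(y_2) = -4.198195
y_3 = 1.960455 - (-4.198195)·(1.960455 - 1.530000)/(-4.198195 - (-10.252023)) = 2.258966; f(y_3) = 1.251100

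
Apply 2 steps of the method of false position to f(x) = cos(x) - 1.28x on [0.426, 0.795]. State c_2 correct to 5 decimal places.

False-position update: c = (a·f(b) − b·f(a))/(f(b) − f(a)); replace the endpoint whose sign matches f(c).
f(0.426000) = 0.365346, f(0.795000) = -0.317315
step 1: c = 0.623481, f(c) = 0.013795 > 0 → new bracket [0.623481, 0.795000]
step 2: c = 0.630627, f(c) = 0.000455 > 0 → new bracket [0.630627, 0.795000]

0.63063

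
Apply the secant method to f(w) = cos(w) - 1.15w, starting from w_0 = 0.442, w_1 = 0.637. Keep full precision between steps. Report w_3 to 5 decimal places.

Secant update: w_(k+1) = w_k − f(w_k)·(w_k − w_(k-1))/(f(w_k) − f(w_(k-1))).
f(w_0) = 0.395598, f(w_1) = 0.071334
w_2 = 0.637000 - (0.071334)·(0.637000 - 0.442000)/(0.071334 - (0.395598)) = 0.679897; f(w_2) = -0.004245
w_3 = 0.679897 - (-0.004245)·(0.679897 - 0.637000)/(-0.004245 - (0.071334)) = 0.677488; f(w_3) = 0.000038

0.67749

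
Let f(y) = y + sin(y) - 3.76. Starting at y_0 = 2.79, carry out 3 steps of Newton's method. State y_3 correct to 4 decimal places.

Newton update: y ← y − f(y)/f'(y).
f'(y) = 1 + cos(y)
y_0 = 2.790000: f = -0.625607, f' = 0.061175 → y_1 = 2.790000 - (-0.625607)/(0.061175) = 13.016574
y_1 = 13.016574: f = 9.691723, f' = 1.900359 → y_2 = 13.016574 - (9.691723)/(1.900359) = 7.916630
y_2 = 7.916630: f = 5.154668, f' = 0.937393 → y_3 = 7.916630 - (5.154668)/(0.937393) = 2.417688

2.4177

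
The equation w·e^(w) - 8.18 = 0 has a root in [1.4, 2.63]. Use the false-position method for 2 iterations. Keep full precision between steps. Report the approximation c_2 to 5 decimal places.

f(1.400000) = -2.502720, f(2.630000) = 28.308015
step 1: c = 1.499911, f(c) = -1.458458 < 0 → new bracket [1.499911, 2.630000]
step 2: c = 1.555282, f(c) = -0.813528 < 0 → new bracket [1.555282, 2.630000]

1.55528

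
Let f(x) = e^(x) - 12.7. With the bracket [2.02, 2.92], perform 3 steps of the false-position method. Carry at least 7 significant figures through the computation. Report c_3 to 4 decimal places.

f(2.020000) = -5.161675, f(2.920000) = 5.841287
step 1: c = 2.442205, f(c) = -1.201631 < 0 → new bracket [2.442205, 2.920000]
step 2: c = 2.523724, f(c) = -0.225028 < 0 → new bracket [2.523724, 2.920000]
step 3: c = 2.538424, f(c) = -0.040295 < 0 → new bracket [2.538424, 2.920000]

2.5384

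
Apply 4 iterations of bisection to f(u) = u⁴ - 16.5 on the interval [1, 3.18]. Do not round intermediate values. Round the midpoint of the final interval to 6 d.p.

2.021875

f(1.000000) = -15.500000, f(3.180000) = 85.760634 (opposite signs)
step 1: m = 2.090000, f(m) = 2.580298 > 0 → root in [1.000000, 2.090000]
step 2: m = 1.545000, f(m) = -10.802112 < 0 → root in [1.545000, 2.090000]
step 3: m = 1.817500, f(m) = -5.588168 < 0 → root in [1.817500, 2.090000]
step 4: m = 1.953750, f(m) = -1.929449 < 0 → root in [1.953750, 2.090000]
Midpoint of [1.953750, 2.090000] = 2.021875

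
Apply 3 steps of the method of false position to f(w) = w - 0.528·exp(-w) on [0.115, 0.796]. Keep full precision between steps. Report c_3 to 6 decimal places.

f(0.115000) = -0.355641, f(0.796000) = 0.557803
step 1: c = 0.380141, f(c) = 0.019113 > 0 → new bracket [0.115000, 0.380141]
step 2: c = 0.366618, f(c) = 0.000675 > 0 → new bracket [0.115000, 0.366618]
step 3: c = 0.366142, f(c) = 0.000024 > 0 → new bracket [0.115000, 0.366142]

0.366142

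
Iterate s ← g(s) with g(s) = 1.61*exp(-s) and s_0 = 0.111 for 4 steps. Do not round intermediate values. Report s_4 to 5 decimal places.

0.53604

s_1 = g(0.111000) = 1.440851
s_2 = g(1.440851) = 0.381129
s_3 = g(0.381129) = 1.099774
s_4 = g(1.099774) = 0.536043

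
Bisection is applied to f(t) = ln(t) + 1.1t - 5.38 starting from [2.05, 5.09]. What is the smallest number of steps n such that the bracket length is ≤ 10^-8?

29

Initial width b − a = 5.09 − 2.05 = 3.040000.
After n steps the width is (b−a)/2^n; need (b−a)/2^n ≤ 10^-8.
So n ≥ log₂(3.040000/10^-8) = log₂(304000000.0000) ≈ 28.1795.
Hence n = 29.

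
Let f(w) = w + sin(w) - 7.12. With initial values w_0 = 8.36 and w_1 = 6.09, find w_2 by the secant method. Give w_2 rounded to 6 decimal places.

6.921341

f(w_0) = 2.114681, f(w_1) = -1.221986
w_2 = 6.090000 - (-1.221986)·(6.090000 - 8.360000)/(-1.221986 - (2.114681)) = 6.921341; f(w_2) = 0.397056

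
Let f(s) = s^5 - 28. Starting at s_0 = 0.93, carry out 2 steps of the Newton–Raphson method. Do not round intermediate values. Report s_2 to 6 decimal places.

Newton update: s ← s − f(s)/f'(s).
f'(s) = 5s^4
s_0 = 0.930000: f = -27.304312, f' = 3.740260 → s_1 = 0.930000 - (-27.304312)/(3.740260) = 8.230110
s_1 = 8.230110: f = 37731.682055, f' = 22939.960585 → s_2 = 8.230110 - (37731.682055)/(22939.960585) = 6.585309

6.585309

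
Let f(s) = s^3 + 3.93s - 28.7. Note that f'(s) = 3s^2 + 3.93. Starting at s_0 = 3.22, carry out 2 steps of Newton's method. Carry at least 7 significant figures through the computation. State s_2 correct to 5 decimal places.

2.63937

s_0 = 3.220000: f = 17.340848, f' = 35.035200 → s_1 = 3.220000 - (17.340848)/(35.035200) = 2.725045
s_1 = 2.725045: f = 2.245257, f' = 26.207610 → s_2 = 2.725045 - (2.245257)/(26.207610) = 2.639373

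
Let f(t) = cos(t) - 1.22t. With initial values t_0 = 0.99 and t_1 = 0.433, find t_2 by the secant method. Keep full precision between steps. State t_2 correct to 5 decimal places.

0.63651

Secant update: t_(k+1) = t_k − f(t_k)·(t_k − t_(k-1))/(f(t_k) − f(t_(k-1))).
f(t_0) = -0.659110, f(t_1) = 0.379451
t_2 = 0.433000 - (0.379451)·(0.433000 - 0.990000)/(0.379451 - (-0.659110)) = 0.636507; f(t_2) = 0.027639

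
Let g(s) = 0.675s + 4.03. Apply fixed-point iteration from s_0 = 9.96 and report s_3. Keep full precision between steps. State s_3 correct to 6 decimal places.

s_1 = g(9.960000) = 10.753000
s_2 = g(10.753000) = 11.288275
s_3 = g(11.288275) = 11.649586

11.649586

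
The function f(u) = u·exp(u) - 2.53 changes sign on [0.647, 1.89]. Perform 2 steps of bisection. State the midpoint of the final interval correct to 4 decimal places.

f(0.647000) = -1.294358, f(1.890000) = 9.980607 (opposite signs)
step 1: m = 1.268500, f(m) = 1.980171 > 0 → root in [0.647000, 1.268500]
step 2: m = 0.957750, f(m) = -0.034269 < 0 → root in [0.957750, 1.268500]
Midpoint of [0.957750, 1.268500] = 1.113125

1.1131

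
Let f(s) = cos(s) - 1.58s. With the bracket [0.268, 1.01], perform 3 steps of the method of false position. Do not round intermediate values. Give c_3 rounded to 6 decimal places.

0.542003

f(0.268000) = 0.540862, f(1.010000) = -1.063939
step 1: c = 0.518074, f(c) = 0.050217 > 0 → new bracket [0.518074, 1.010000]
step 2: c = 0.540246, f(c) = 0.003993 > 0 → new bracket [0.540246, 1.010000]
step 3: c = 0.542003, f(c) = 0.000313 > 0 → new bracket [0.542003, 1.010000]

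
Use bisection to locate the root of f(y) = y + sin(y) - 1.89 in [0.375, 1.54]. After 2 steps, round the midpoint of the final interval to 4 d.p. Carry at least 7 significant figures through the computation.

1.1031

f(0.375000) = -1.148727, f(1.540000) = 0.649526 (opposite signs)
step 1: m = 0.957500, f(m) = -0.114745 < 0 → root in [0.957500, 1.540000]
step 2: m = 1.248750, f(m) = 0.307340 > 0 → root in [0.957500, 1.248750]
Midpoint of [0.957500, 1.248750] = 1.103125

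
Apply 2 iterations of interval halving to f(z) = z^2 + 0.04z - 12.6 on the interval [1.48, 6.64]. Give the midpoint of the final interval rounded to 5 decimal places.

3.41500

f(1.480000) = -10.350400, f(6.640000) = 31.755200 (opposite signs)
step 1: m = 4.060000, f(m) = 4.046000 > 0 → root in [1.480000, 4.060000]
step 2: m = 2.770000, f(m) = -4.816300 < 0 → root in [2.770000, 4.060000]
Midpoint of [2.770000, 4.060000] = 3.415000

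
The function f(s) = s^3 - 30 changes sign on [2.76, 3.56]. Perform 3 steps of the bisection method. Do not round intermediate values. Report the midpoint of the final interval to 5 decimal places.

f(2.760000) = -8.975424, f(3.560000) = 15.118016 (opposite signs)
step 1: m = 3.160000, f(m) = 1.554496 > 0 → root in [2.760000, 3.160000]
step 2: m = 2.960000, f(m) = -4.065664 < 0 → root in [2.960000, 3.160000]
step 3: m = 3.060000, f(m) = -1.347384 < 0 → root in [3.060000, 3.160000]
Midpoint of [3.060000, 3.160000] = 3.110000

3.11000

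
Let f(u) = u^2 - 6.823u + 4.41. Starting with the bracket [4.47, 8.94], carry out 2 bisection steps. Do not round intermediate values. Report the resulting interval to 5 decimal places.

[5.58750, 6.70500]

f(4.470000) = -6.107910, f(8.940000) = 23.335980 (opposite signs)
step 1: m = 6.705000, f(m) = 3.618810 > 0 → root in [4.470000, 6.705000]
step 2: m = 5.587500, f(m) = -2.493356 < 0 → root in [5.587500, 6.705000]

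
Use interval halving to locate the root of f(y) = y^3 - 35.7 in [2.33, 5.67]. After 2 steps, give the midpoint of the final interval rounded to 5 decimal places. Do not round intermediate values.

3.58250

f(2.330000) = -23.050663, f(5.670000) = 146.584263 (opposite signs)
step 1: m = 4.000000, f(m) = 28.300000 > 0 → root in [2.330000, 4.000000]
step 2: m = 3.165000, f(m) = -3.995483 < 0 → root in [3.165000, 4.000000]
Midpoint of [3.165000, 4.000000] = 3.582500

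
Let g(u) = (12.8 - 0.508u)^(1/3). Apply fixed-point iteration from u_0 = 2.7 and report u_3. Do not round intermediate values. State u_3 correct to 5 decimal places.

2.26683

u_1 = g(2.700000) = 2.252484
u_2 = g(2.252484) = 2.267322
u_3 = g(2.267322) = 2.266833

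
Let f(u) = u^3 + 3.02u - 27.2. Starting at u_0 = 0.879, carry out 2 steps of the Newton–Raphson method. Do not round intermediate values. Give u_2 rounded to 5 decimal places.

f'(u) = 3u^2 + 3.02
u_0 = 0.879000: f = -23.866269, f' = 5.337923 → u_1 = 0.879000 - (-23.866269)/(5.337923) = 5.350078
u_1 = 5.350078: f = 142.094283, f' = 88.889995 → u_2 = 5.350078 - (142.094283)/(88.889995) = 3.751537

3.75154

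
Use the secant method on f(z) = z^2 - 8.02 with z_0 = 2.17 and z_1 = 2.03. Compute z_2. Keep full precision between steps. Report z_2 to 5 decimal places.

2.95836

f(z_0) = -3.311100, f(z_1) = -3.899100
z_2 = 2.030000 - (-3.899100)·(2.030000 - 2.170000)/(-3.899100 - (-3.311100)) = 2.958357; f(z_2) = 0.731877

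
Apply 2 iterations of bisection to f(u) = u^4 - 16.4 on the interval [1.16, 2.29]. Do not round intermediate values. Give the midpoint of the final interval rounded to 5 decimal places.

f(1.160000) = -14.589361, f(2.290000) = 11.100585 (opposite signs)
step 1: m = 1.725000, f(m) = -7.545656 < 0 → root in [1.725000, 2.290000]
step 2: m = 2.007500, f(m) = -0.158647 < 0 → root in [2.007500, 2.290000]
Midpoint of [2.007500, 2.290000] = 2.148750

2.14875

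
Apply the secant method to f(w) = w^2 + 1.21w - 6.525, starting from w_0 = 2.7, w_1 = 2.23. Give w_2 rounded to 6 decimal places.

2.043322

f(w_0) = 4.032000, f(w_1) = 1.146200
w_2 = 2.230000 - (1.146200)·(2.230000 - 2.700000)/(1.146200 - (4.032000)) = 2.043322; f(w_2) = 0.122587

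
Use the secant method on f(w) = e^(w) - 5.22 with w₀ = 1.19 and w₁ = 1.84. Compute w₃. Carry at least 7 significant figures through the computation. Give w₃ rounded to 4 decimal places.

1.6484

Secant update: w_(k+1) = w_k − f(w_k)·(w_k − w_(k-1))/(f(w_k) − f(w_(k-1))).
f(w_0) = -1.932919, f(w_1) = 1.076538
w_2 = 1.840000 - (1.076538)·(1.840000 - 1.190000)/(1.076538 - (-1.932919)) = 1.607483; f(w_2) = -0.229765
w_3 = 1.607483 - (-0.229765)·(1.607483 - 1.840000)/(-0.229765 - (1.076538)) = 1.648380; f(w_3) = -0.021447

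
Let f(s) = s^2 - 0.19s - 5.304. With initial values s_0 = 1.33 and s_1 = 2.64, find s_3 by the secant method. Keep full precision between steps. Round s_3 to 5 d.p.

f(s_0) = -3.787800, f(s_1) = 1.164000
s_2 = 2.640000 - (1.164000)·(2.640000 - 1.330000)/(1.164000 - (-3.787800)) = 2.332063; f(s_2) = -0.308572
s_3 = 2.332063 - (-0.308572)·(2.332063 - 2.640000)/(-0.308572 - (1.164000)) = 2.396590; f(s_3) = -0.015706

2.39659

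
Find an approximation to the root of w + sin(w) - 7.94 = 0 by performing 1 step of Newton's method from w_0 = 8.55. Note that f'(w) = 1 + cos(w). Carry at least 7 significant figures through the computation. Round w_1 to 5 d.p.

4.71144

Newton update: w ← w − f(w)/f'(w).
w_0 = 8.550000: f = 1.377401, f' = 0.358833 → w_1 = 8.550000 - (1.377401)/(0.358833) = 4.711439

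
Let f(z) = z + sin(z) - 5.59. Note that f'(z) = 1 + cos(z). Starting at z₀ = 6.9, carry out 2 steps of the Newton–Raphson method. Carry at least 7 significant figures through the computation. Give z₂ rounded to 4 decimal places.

z_0 = 6.900000: f = 1.888440, f' = 1.815725 → z_1 = 6.900000 - (1.888440)/(1.815725) = 5.859953
z_1 = 5.859953: f = -0.140757, f' = 1.911766 → z_2 = 5.859953 - (-0.140757)/(1.911766) = 5.933580

5.9336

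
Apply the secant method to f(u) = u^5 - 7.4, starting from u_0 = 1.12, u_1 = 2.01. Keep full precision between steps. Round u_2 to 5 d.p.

1.28162

Secant update: u_(k+1) = u_k − f(u_k)·(u_k − u_(k-1))/(f(u_k) − f(u_(k-1))).
f(u_0) = -5.637658, f(u_1) = 25.408040
u_2 = 2.010000 - (25.408040)·(2.010000 - 1.120000)/(25.408040 - (-5.637658)) = 1.281617; f(u_2) = -3.942267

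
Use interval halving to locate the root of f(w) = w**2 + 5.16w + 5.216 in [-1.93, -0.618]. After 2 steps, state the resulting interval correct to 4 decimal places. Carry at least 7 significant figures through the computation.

[-1.6020, -1.2740]

f(-1.930000) = -1.017900, f(-0.618000) = 2.409044 (opposite signs)
step 1: m = -1.274000, f(m) = 0.265236 > 0 → root in [-1.930000, -1.274000]
step 2: m = -1.602000, f(m) = -0.483916 < 0 → root in [-1.602000, -1.274000]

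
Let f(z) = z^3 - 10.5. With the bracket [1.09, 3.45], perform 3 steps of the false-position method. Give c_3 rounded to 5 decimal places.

2.08252

f(1.090000) = -9.204971, f(3.450000) = 30.563625
step 1: c = 1.636253, f(c) = -6.119217 < 0 → new bracket [1.636253, 3.450000]
step 2: c = 1.938812, f(c) = -3.212021 < 0 → new bracket [1.938812, 3.450000]
step 3: c = 2.082524, f(c) = -1.468288 < 0 → new bracket [2.082524, 3.450000]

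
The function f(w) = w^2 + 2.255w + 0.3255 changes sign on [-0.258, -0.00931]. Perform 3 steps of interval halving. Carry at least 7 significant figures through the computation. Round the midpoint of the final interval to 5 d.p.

f(-0.258000) = -0.189726, f(-0.009310) = 0.304593 (opposite signs)
step 1: m = -0.133655, f(m) = 0.041972 > 0 → root in [-0.258000, -0.133655]
step 2: m = -0.195827, f(m) = -0.077743 < 0 → root in [-0.195827, -0.133655]
step 3: m = -0.164741, f(m) = -0.018852 < 0 → root in [-0.164741, -0.133655]
Midpoint of [-0.164741, -0.133655] = -0.149198

-0.14920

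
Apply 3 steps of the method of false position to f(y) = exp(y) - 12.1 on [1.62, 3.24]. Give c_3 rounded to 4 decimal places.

False-position update: c = (a·f(b) − b·f(a))/(f(b) − f(a)); replace the endpoint whose sign matches f(c).
f(1.620000) = -7.046910, f(3.240000) = 13.433722
step 1: c = 2.177404, f(c) = -3.276626 < 0 → new bracket [2.177404, 3.240000]
step 2: c = 2.385762, f(c) = -1.232660 < 0 → new bracket [2.385762, 3.240000]
step 3: c = 2.457558, f(c) = -0.423739 < 0 → new bracket [2.457558, 3.240000]

2.4576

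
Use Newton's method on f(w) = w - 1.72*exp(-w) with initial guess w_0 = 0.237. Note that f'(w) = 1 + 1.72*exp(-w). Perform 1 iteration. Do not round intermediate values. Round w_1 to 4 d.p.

0.7122

Newton update: w ← w − f(w)/f'(w).
w_0 = 0.237000: f = -1.120065, f' = 2.357065 → w_1 = 0.237000 - (-1.120065)/(2.357065) = 0.712195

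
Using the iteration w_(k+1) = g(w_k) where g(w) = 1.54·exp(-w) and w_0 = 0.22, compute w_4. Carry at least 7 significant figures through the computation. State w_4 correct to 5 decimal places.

w_1 = g(0.220000) = 1.235879
w_2 = g(1.235879) = 0.447492
w_3 = g(0.447492) = 0.984413
w_4 = g(0.984413) = 0.575434

0.57543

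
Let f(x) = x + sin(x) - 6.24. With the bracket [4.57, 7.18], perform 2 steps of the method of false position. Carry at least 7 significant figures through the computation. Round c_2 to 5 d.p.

f(4.570000) = -2.659880, f(7.180000) = 1.721343
step 1: c = 6.154555, f(c) = -0.213722 < 0 → new bracket [6.154555, 7.180000]
step 2: c = 6.267812, f(c) = 0.012439 > 0 → new bracket [6.154555, 6.267812]

6.26781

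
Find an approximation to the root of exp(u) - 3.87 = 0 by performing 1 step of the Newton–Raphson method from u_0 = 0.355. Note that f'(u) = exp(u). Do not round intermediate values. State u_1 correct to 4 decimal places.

2.0685

u_0 = 0.355000: f = -2.443819, f' = 1.426181 → u_1 = 0.355000 - (-2.443819)/(1.426181) = 2.068541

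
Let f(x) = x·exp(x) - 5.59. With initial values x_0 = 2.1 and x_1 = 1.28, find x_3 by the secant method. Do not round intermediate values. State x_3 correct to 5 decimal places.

f(x_0) = 11.558957, f(x_1) = -0.986301
x_2 = 1.280000 - (-0.986301)·(1.280000 - 2.100000)/(-0.986301 - (11.558957)) = 1.344468; f(x_2) = -0.432426
x_3 = 1.344468 - (-0.432426)·(1.344468 - 1.280000)/(-0.432426 - (-0.986301)) = 1.394800; f(x_3) = 0.036856

1.39480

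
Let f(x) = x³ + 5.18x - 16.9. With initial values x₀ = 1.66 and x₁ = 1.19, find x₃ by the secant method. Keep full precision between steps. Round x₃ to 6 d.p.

1.890554

f(x_0) = -3.726904, f(x_1) = -9.050641
x_2 = 1.190000 - (-9.050641)·(1.190000 - 1.660000)/(-9.050641 - (-3.726904)) = 1.989025; f(x_2) = 1.272178
x_3 = 1.989025 - (1.272178)·(1.989025 - 1.190000)/(1.272178 - (-9.050641)) = 1.890554; f(x_3) = -0.349723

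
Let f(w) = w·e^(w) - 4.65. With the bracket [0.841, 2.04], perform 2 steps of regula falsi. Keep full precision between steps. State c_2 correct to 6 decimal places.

False-position update: c = (a·f(b) − b·f(a))/(f(b) − f(a)); replace the endpoint whose sign matches f(c).
f(0.841000) = -2.699986, f(2.040000) = 11.038843
step 1: c = 1.076630, f(c) = -1.490334 < 0 → new bracket [1.076630, 2.040000]
step 2: c = 1.191222, f(c) = -0.729567 < 0 → new bracket [1.191222, 2.040000]

1.191222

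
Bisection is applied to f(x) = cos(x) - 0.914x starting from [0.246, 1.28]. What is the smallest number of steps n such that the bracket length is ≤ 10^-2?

7

Initial width b − a = 1.28 − 0.246 = 1.034000.
After n steps the width is (b−a)/2^n; need (b−a)/2^n ≤ 10^-2.
So n ≥ log₂(1.034000/10^-2) = log₂(103.4000) ≈ 6.6921.
Hence n = 7.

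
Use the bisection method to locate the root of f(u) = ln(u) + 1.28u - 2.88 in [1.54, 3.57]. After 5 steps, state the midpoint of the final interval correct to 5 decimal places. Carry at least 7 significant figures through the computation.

f(1.540000) = -0.477018, f(3.570000) = 2.962166 (opposite signs)
step 1: m = 2.555000, f(m) = 1.328452 > 0 → root in [1.540000, 2.555000]
step 2: m = 2.047500, f(m) = 0.457420 > 0 → root in [1.540000, 2.047500]
step 3: m = 1.793750, f(m) = 0.000308 > 0 → root in [1.540000, 1.793750]
step 4: m = 1.666875, f(m) = -0.235449 < 0 → root in [1.666875, 1.793750]
step 5: m = 1.730313, f(m) = -0.116898 < 0 → root in [1.730313, 1.793750]
Midpoint of [1.730313, 1.793750] = 1.762031

1.76203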